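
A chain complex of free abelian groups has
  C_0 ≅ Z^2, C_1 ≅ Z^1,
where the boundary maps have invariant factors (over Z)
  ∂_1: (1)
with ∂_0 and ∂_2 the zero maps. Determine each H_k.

H_0 ≅ Z,  H_1 = 0.

H_0: b_0 = 2 − 0 − 1 = 1; torsion from ∂_1 factors > 1: none. So H_0 ≅ Z.
H_1: b_1 = 1 − 1 − 0 = 0; torsion from ∂_2 factors > 1: none. So H_1 ≅ 0.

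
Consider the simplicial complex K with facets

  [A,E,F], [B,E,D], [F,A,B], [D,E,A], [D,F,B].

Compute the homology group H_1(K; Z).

Order the vertices as A < B < D < E < F. Listing each simplex with vertices in this order, K has dimension 2 with simplices:

  0-simplices (5): A, B, D, E, F
  1-simplices (10): AB, AD, AE, AF, BD, BE, BF, DE, DF, EF
  2-simplices (5): ABF, ADE, AEF, BDE, BDF

so the chain groups are C_0 ≅ Z^5, C_1 ≅ Z^10, C_2 ≅ Z^5.

Boundary ∂_1: C_1 → C_0 sends each edge [p,q] (with p < q) to q − p. For instance
  ∂BF = F − B.
As a 5×10 matrix over Z this has rank 4, with invariant factors (1,1,1,1).

Boundary ∂_2: C_2 → C_1 acts by ∂[p,q,r] = [q,r] − [p,r] + [p,q]. For instance
  ∂ABF = BF − AF + AB,
  ∂BDE = DE − BE + BD.
The 10×5 boundary matrix has rank 5 and Smith normal form diag(1,1,1,1,1).

Reading off H_k = ker ∂_k / im ∂_{k+1}:

  H_1: rank ker ∂_1 − rank ∂_2 = (10 − 4) − 5 = 1, and the invariant factors of ∂_2 are all 1, so H_1 = Z.

H_1 = Z.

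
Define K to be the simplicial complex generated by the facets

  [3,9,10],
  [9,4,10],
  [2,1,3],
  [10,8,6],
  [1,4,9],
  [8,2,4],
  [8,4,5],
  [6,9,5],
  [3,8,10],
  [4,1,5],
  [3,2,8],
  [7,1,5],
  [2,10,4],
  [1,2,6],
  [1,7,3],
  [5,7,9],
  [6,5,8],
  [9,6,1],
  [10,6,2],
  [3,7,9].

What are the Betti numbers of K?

b_0 = 1, b_1 = 1, b_2 = 0.

Order the vertices as 1 < 2 < 3 < 4 < 5 < 6 < 7 < 8 < 9 < 10. Listing each simplex with vertices in this order, K has dimension 2 with simplices:

  0-simplices (10): [1], [2], [3], [4], [5], [6], [7], [8], [9], [10]
  1-simplices (30): (30 of them)
  2-simplices (20): (20 of them)

so the chain groups are C_0 ≅ Z^10, C_1 ≅ Z^30, C_2 ≅ Z^20.

Boundary ∂_1: C_1 → C_0 sends each edge [p,q] (with p < q) to q − p.
This gives a 10×30 integer matrix of rank 9; reducing to Smith normal form yields diagonal entries (1,1,1,1,1,1,1,1,1).

The boundary map ∂_2: C_2 → C_1 acts by ∂[p,q,r] = [q,r] − [p,r] + [p,q]. For instance
  ∂[2,3,8] = [3,8] − [2,8] + [2,3],
  ∂[1,4,9] = [4,9] − [1,9] + [1,4].
The resulting 30×20 matrix has rank 20, and its Smith normal form has invariant factors (1,1,1,1,1,1,1,1,1,1,1,1,1,1,1,1,1,1,1,2).

Reading off H_k = ker ∂_k / im ∂_{k+1}:

  H_0: rank C_0 − rank ∂_1 = 10 − 9 = 1, and the invariant factors of ∂_1 are all 1, so H_0 ≅ Z.
  H_1: rank ker ∂_1 − rank ∂_2 = (30 − 9) − 20 = 1, and ∂_2 has invariant factor 2 > 1, so H_1 ≅ Z ⊕ Z_2.
  H_2: rank ker ∂_2 − rank ∂_3 = (20 − 20) − 0 = 0, and there is no ∂_3, so H_2 ≅ 0.

Hence the Betti numbers are b_0 = 1, b_1 = 1, b_2 = 0.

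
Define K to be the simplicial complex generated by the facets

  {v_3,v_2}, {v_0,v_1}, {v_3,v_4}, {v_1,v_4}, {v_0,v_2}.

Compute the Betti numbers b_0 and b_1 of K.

b_0 = 1, b_1 = 1.

Order the vertices as v_0 < v_1 < v_2 < v_3 < v_4. Listing each simplex with vertices in this order, K has dimension 1 with simplices:

  0-simplices (5): [v_0], [v_1], [v_2], [v_3], [v_4]
  1-simplices (5): [v_0,v_1], [v_0,v_2], [v_1,v_4], [v_2,v_3], [v_3,v_4]

so the chain groups are C_0 ≅ Z^5, C_1 ≅ Z^5.

Boundary ∂_1: C_1 → C_0 is given by ∂[p,q] = [q] − [p]. For instance
  ∂[v_3,v_4] = [v_4] − [v_3].
The resulting 5×5 matrix has rank 4, and its Smith normal form has invariant factors (1,1,1,1).

Now H_k = ker ∂_k / im ∂_{k+1}, so:

  H_0: rank C_0 − rank ∂_1 = 5 − 4 = 1, and the invariant factors of ∂_1 are all 1, so H_0 = Z.
  H_1: rank ker ∂_1 − rank ∂_2 = (5 − 4) − 0 = 1, and there is no ∂_2, so H_1 = Z.

Hence the Betti numbers are b_0 = 1, b_1 = 1.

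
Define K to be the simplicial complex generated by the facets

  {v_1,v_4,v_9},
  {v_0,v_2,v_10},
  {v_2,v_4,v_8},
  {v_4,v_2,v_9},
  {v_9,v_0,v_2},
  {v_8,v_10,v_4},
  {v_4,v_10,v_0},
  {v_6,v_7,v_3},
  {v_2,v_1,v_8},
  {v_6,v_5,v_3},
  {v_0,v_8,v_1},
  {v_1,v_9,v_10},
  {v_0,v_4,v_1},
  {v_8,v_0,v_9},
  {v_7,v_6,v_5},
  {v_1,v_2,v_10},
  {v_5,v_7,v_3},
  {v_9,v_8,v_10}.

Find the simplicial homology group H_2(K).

H_2 ≅ Z^2.

Fix the vertex order v_0 < v_1 < v_2 < v_3 < v_4 < v_5 < v_6 < v_7 < v_8 < v_9 < v_10 and write every simplex with vertices in increasing order. Then dim K = 2 and the simplices of K are:

  0-simplices (11): [v_0], [v_1], [v_2], [v_3], [v_4], [v_5], [v_6], [v_7], [v_8], [v_9], [v_10]
  1-simplices (27): (27 of them)
  2-simplices (18): (18 of them)

Hence C_0 ≅ Z^11, C_1 ≅ Z^27, C_2 ≅ Z^18.

∂_1: C_1 → C_0 sends each edge [p,q] (with p < q) to q − p. For instance
  ∂[v_1,v_4] = [v_4] − [v_1].
This gives a 11×27 integer matrix of rank 9; reducing to Smith normal form yields diagonal entries (1,1,1,1,1,1,1,1,1).

Boundary ∂_2: C_2 → C_1 acts by ∂[p,q,r] = [q,r] − [p,r] + [p,q]. For instance
  ∂[v_0,v_2,v_10] = [v_2,v_10] − [v_0,v_10] + [v_0,v_2],
  ∂[v_3,v_5,v_6] = [v_5,v_6] − [v_3,v_6] + [v_3,v_5].
As a 27×18 matrix over Z this has rank 16, with invariant factors (1,1,1,1,1,1,1,1,1,1,1,1,1,1,1,1).

Now H_k = ker ∂_k / im ∂_{k+1}, so:

  H_2: rank ker ∂_2 − rank ∂_3 = (18 − 16) − 0 = 2, and there is no ∂_3, so H_2 = Z^2.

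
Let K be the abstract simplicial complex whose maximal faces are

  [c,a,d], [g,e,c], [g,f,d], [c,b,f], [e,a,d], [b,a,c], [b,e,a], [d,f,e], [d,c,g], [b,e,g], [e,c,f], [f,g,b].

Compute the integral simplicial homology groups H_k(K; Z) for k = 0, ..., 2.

Fix the vertex order a < b < c < d < e < f < g and write every simplex with vertices in increasing order. Then dim K = 2 and the simplices of K are:

  0-simplices (7): a, b, c, d, e, f, g
  1-simplices (18): ab, ac, ad, ae, bc, be, bf, bg, cd, ce, cf, cg, de, df, dg, ef, eg, fg
  2-simplices (12): abc, abe, acd, ade, bcf, beg, bfg, cdg, cef, ceg, def, dfg

giving chain groups C_0 ≅ Z^7, C_1 ≅ Z^18, C_2 ≅ Z^12.

Boundary ∂_1: C_1 → C_0 sends each edge [p,q] (with p < q) to q − p. For instance
  ∂be = e − b.
The 7×18 boundary matrix has rank 6 and Smith normal form diag(1,1,1,1,1,1).

Boundary ∂_2: C_2 → C_1 sends each 2-simplex [p,q,r] to [q,r] − [p,r] + [p,q]. For instance
  ∂ceg = eg − cg + ce,
  ∂bcf = cf − bf + bc.
This gives a 18×12 integer matrix of rank 12; reducing to Smith normal form yields diagonal entries (1,1,1,1,1,1,1,1,1,1,1,2).

Computing H_k = (kernel of ∂_k) / (image of ∂_{k+1}):

  H_0: rank C_0 − rank ∂_1 = 7 − 6 = 1, and the invariant factors of ∂_1 are all 1, so H_0 ≅ Z.
  H_1: rank ker ∂_1 − rank ∂_2 = (18 − 6) − 12 = 0, and ∂_2 has invariant factor 2 > 1, so H_1 ≅ Z/2.
  H_2: rank ker ∂_2 − rank ∂_3 = (12 − 12) − 0 = 0, and there is no ∂_3, so H_2 ≅ 0.

H_0 = Z,  H_1 = Z/2,  H_2 = 0.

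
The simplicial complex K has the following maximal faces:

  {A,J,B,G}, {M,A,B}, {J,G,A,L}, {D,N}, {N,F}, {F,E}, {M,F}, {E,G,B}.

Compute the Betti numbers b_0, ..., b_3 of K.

b_0 = 1, b_1 = 1, b_2 = 0, b_3 = 0.

Fix the vertex order A < B < D < E < F < G < J < L < M < N and write every simplex with vertices in increasing order. Then dim K = 3 and the simplices of K are:

  0-simplices (10): A, B, D, E, F, G, J, L, M, N
  1-simplices (17): AB, AG, AJ, AL, AM, BE, BG, BJ, BM, DN, EF, EG, FM, FN, GJ, GL, JL
  2-simplices (9): ABG, ABJ, ABM, AGJ, AGL, AJL, BEG, BGJ, GJL
  3-simplices (2): ABGJ, AGJL

giving chain groups C_0 ≅ Z^10, C_1 ≅ Z^17, C_2 ≅ Z^9, C_3 ≅ Z^2.

Boundary ∂_1: C_1 → C_0 sends each edge [p,q] (with p < q) to q − p. For instance
  ∂BG = G − B.
The resulting 10×17 matrix has rank 9, and its Smith normal form has invariant factors (1,1,1,1,1,1,1,1,1).

∂_2: C_2 → C_1 sends each 2-simplex [p,q,r] to [q,r] − [p,r] + [p,q]. For instance
  ∂AGL = GL − AL + AG,
  ∂AGJ = GJ − AJ + AG.
This gives a 17×9 integer matrix of rank 7; reducing to Smith normal form yields diagonal entries (1,1,1,1,1,1,1).

∂_3: C_3 → C_2 sends each 3-simplex σ to the alternating sum Σ_i (−1)^i (σ with its i-th vertex removed). For instance
  ∂ABGJ = BGJ − AGJ + ABJ − ABG,
  ∂AGJL = GJL − AJL + AGL − AGJ.
The resulting 9×2 matrix has rank 2, and its Smith normal form has invariant factors (1,1).

Now H_k = ker ∂_k / im ∂_{k+1}, so:

  H_0: rank C_0 − rank ∂_1 = 10 − 9 = 1, and the invariant factors of ∂_1 are all 1, so H_0 ≅ Z.
  H_1: rank ker ∂_1 − rank ∂_2 = (17 − 9) − 7 = 1, and the invariant factors of ∂_2 are all 1, so H_1 ≅ Z.
  H_2: rank ker ∂_2 − rank ∂_3 = (9 − 7) − 2 = 0, and the invariant factors of ∂_3 are all 1, so H_2 ≅ 0.
  H_3: rank ker ∂_3 − rank ∂_4 = (2 − 2) − 0 = 0, and there is no ∂_4, so H_3 ≅ 0.

Hence the Betti numbers are b_0 = 1, b_1 = 1, b_2 = 0, b_3 = 0.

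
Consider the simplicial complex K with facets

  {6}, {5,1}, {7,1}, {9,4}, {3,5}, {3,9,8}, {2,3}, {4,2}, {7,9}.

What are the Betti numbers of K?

b_0 = 2, b_1 = 2, b_2 = 0.

Order the vertices as 1 < 2 < 3 < 4 < 5 < 6 < 7 < 8 < 9. Listing each simplex with vertices in this order, K has dimension 2 with simplices:

  0-simplices (9): [1], [2], [3], [4], [5], [6], [7], [8], [9]
  1-simplices (10): [1,5], [1,7], [2,3], [2,4], [3,5], [3,8], [3,9], [4,9], [7,9], [8,9]
  2-simplices (1): [3,8,9]

giving chain groups C_0 ≅ Z^9, C_1 ≅ Z^10, C_2 ≅ Z^1.

The boundary map ∂_1: C_1 → C_0 maps an edge to its endpoints' difference, ∂[p,q] = q − p.
As a 9×10 matrix over Z this has rank 7, with invariant factors (1,1,1,1,1,1,1).

The boundary map ∂_2: C_2 → C_1 sends each 2-simplex [p,q,r] to [q,r] − [p,r] + [p,q]. For instance
  ∂[3,8,9] = [8,9] − [3,9] + [3,8].
As a 10×1 matrix over Z this has rank 1, with invariant factors (1).

From H_k ≅ ker(∂_k) / im(∂_{k+1}) we obtain:

  H_0: rank C_0 − rank ∂_1 = 9 − 7 = 2, and the invariant factors of ∂_1 are all 1, so H_0 = Z^2.
  H_1: rank ker ∂_1 − rank ∂_2 = (10 − 7) − 1 = 2, and the invariant factors of ∂_2 are all 1, so H_1 = Z^2.
  H_2: rank ker ∂_2 − rank ∂_3 = (1 − 1) − 0 = 0, and there is no ∂_3, so H_2 = 0.

Hence the Betti numbers are b_0 = 2, b_1 = 2, b_2 = 0.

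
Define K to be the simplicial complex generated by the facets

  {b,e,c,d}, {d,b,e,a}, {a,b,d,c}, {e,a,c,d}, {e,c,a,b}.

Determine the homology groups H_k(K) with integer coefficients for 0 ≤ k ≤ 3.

H_0 ≅ Z,  H_1 = 0,  H_2 = 0,  H_3 ≅ Z.

We work with the vertex ordering a < b < c < d < e. The simplices of K, each written with vertices in increasing order, are:

  0-simplices (5): a, b, c, d, e
  1-simplices (10): ab, ac, ad, ae, bc, bd, be, cd, ce, de
  2-simplices (10): abc, abd, abe, acd, ace, ade, bcd, bce, bde, cde
  3-simplices (5): abcd, abce, abde, acde, bcde

Hence C_0 ≅ Z^5, C_1 ≅ Z^10, C_2 ≅ Z^10, C_3 ≅ Z^5.

∂_1: C_1 → C_0 sends each edge [p,q] (with p < q) to q − p. For instance
  ∂cd = d − c.
The resulting 5×10 matrix has rank 4, and its Smith normal form has invariant factors (1,1,1,1).

The boundary map ∂_2: C_2 → C_1 acts by ∂[p,q,r] = [q,r] − [p,r] + [p,q]. For instance
  ∂bde = de − be + bd,
  ∂abe = be − ae + ab.
This gives a 10×10 integer matrix of rank 6; reducing to Smith normal form yields diagonal entries (1,1,1,1,1,1).

∂_3: C_3 → C_2 sends each 3-simplex σ to the alternating sum Σ_i (−1)^i (σ with its i-th vertex removed). For instance
  ∂bcde = cde − bde + bce − bcd,
  ∂acde = cde − ade + ace − acd.
The 10×5 boundary matrix has rank 4 and Smith normal form diag(1,1,1,1).

Now H_k = ker ∂_k / im ∂_{k+1}, so:

  H_0: rank C_0 − rank ∂_1 = 5 − 4 = 1, and the invariant factors of ∂_1 are all 1, so H_0 = Z.
  H_1: rank ker ∂_1 − rank ∂_2 = (10 − 4) − 6 = 0, and the invariant factors of ∂_2 are all 1, so H_1 = 0.
  H_2: rank ker ∂_2 − rank ∂_3 = (10 − 6) − 4 = 0, and the invariant factors of ∂_3 are all 1, so H_2 = 0.
  H_3: rank ker ∂_3 − rank ∂_4 = (5 − 4) − 0 = 1, and there is no ∂_4, so H_3 = Z.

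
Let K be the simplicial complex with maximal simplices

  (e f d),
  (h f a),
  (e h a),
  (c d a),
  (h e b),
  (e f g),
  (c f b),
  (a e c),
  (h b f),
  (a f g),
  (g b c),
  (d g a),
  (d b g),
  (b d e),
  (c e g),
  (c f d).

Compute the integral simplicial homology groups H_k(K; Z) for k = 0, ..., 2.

Take the total order a < b < c < d < e < f < g < h on the vertex set. Then K (dimension 2) consists of the simplices:

  0-simplices (8): a, b, c, d, e, f, g, h
  1-simplices (24): ac, ad, ae, af, ag, ah, bc, bd, be, bf, bg, bh, cd, ce, cf, cg, de, df, dg, ef, eg, eh, fg, fh
  2-simplices (16): acd, ace, adg, aeh, afg, afh, bcf, bcg, bde, bdg, beh, bfh, cdf, ceg, def, efg

so the chain groups are C_0 ≅ Z^8, C_1 ≅ Z^24, C_2 ≅ Z^16.

Boundary ∂_1: C_1 → C_0 sends each edge [p,q] (with p < q) to q − p.
As a 8×24 matrix over Z this has rank 7, with invariant factors (1,1,1,1,1,1,1).

∂_2: C_2 → C_1 maps a triangle to the signed sum of its edges. For instance
  ∂efg = fg − eg + ef,
  ∂acd = cd − ad + ac.
The resulting 24×16 matrix has rank 15, and its Smith normal form has invariant factors (1,1,1,1,1,1,1,1,1,1,1,1,1,1,1).

Now H_k = ker ∂_k / im ∂_{k+1}, so:

  H_0: rank C_0 − rank ∂_1 = 8 − 7 = 1, and the invariant factors of ∂_1 are all 1, so H_0 ≅ Z.
  H_1: rank ker ∂_1 − rank ∂_2 = (24 − 7) − 15 = 2, and the invariant factors of ∂_2 are all 1, so H_1 ≅ Z^2.
  H_2: rank ker ∂_2 − rank ∂_3 = (16 − 15) − 0 = 1, and there is no ∂_3, so H_2 ≅ Z.

As a check, the Euler characteristic is 8 − 24 + 16 = 0, which agrees with 1 − 2 + 1 = 0.

H_0 = Z,  H_1 = Z^2,  H_2 = Z.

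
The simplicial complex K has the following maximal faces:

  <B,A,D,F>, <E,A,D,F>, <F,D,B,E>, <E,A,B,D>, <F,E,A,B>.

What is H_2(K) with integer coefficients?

Take the total order A < B < D < E < F on the vertex set. Then K (dimension 3) consists of the simplices:

  0-simplices (5): A, B, D, E, F
  1-simplices (10): AB, AD, AE, AF, BD, BE, BF, DE, DF, EF
  2-simplices (10): ABD, ABE, ABF, ADE, ADF, AEF, BDE, BDF, BEF, DEF
  3-simplices (5): ABDE, ABDF, ABEF, ADEF, BDEF

giving chain groups C_0 ≅ Z^5, C_1 ≅ Z^10, C_2 ≅ Z^10, C_3 ≅ Z^5.

Boundary ∂_1: C_1 → C_0 maps an edge to its endpoints' difference, ∂[p,q] = q − p. For instance
  ∂AB = B − A.
As a 5×10 matrix over Z this has rank 4, with invariant factors (1,1,1,1).

Boundary ∂_2: C_2 → C_1 acts by ∂[p,q,r] = [q,r] − [p,r] + [p,q]. For instance
  ∂BDE = DE − BE + BD,
  ∂BDF = DF − BF + BD.
The resulting 10×10 matrix has rank 6, and its Smith normal form has invariant factors (1,1,1,1,1,1).

∂_3: C_3 → C_2 sends each 3-simplex σ to the alternating sum Σ_i (−1)^i (σ with its i-th vertex removed). For instance
  ∂ABDE = BDE − ADE + ABE − ABD,
  ∂BDEF = DEF − BEF + BDF − BDE.
As a 10×5 matrix over Z this has rank 4, with invariant factors (1,1,1,1).

Computing H_k = (kernel of ∂_k) / (image of ∂_{k+1}):

  H_2: rank ker ∂_2 − rank ∂_3 = (10 − 6) − 4 = 0, and the invariant factors of ∂_3 are all 1, so H_2 ≅ 0.

H_2 ≅ 0.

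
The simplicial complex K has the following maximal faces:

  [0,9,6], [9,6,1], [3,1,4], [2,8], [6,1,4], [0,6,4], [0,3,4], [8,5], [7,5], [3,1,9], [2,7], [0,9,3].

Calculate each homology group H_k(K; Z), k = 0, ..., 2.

Fix the vertex order 0 < 1 < 2 < 3 < 4 < 5 < 6 < 7 < 8 < 9 and write every simplex with vertices in increasing order. Then dim K = 2 and the simplices of K are:

  0-simplices (10): [0], [1], [2], [3], [4], [5], [6], [7], [8], [9]
  1-simplices (16): [0,3], [0,4], [0,6], [0,9], [1,3], [1,4], [1,6], [1,9], [2,7], [2,8], [3,4], [3,9], [4,6], [5,7], [5,8], [6,9]
  2-simplices (8): [0,3,4], [0,3,9], [0,4,6], [0,6,9], [1,3,4], [1,3,9], [1,4,6], [1,6,9]

giving chain groups C_0 ≅ Z^10, C_1 ≅ Z^16, C_2 ≅ Z^8.

∂_1: C_1 → C_0 maps an edge to its endpoints' difference, ∂[p,q] = q − p.
This gives a 10×16 integer matrix of rank 8; reducing to Smith normal form yields diagonal entries (1,1,1,1,1,1,1,1).

Boundary ∂_2: C_2 → C_1 maps a triangle to the signed sum of its edges. For instance
  ∂[0,6,9] = [6,9] − [0,9] + [0,6],
  ∂[0,3,9] = [3,9] − [0,9] + [0,3].
The 16×8 boundary matrix has rank 7 and Smith normal form diag(1,1,1,1,1,1,1).

Computing H_k = (kernel of ∂_k) / (image of ∂_{k+1}):

  H_0: rank C_0 − rank ∂_1 = 10 − 8 = 2, and the invariant factors of ∂_1 are all 1, so H_0 ≅ Z^2.
  H_1: rank ker ∂_1 − rank ∂_2 = (16 − 8) − 7 = 1, and the invariant factors of ∂_2 are all 1, so H_1 ≅ Z.
  H_2: rank ker ∂_2 − rank ∂_3 = (8 − 7) − 0 = 1, and there is no ∂_3, so H_2 ≅ Z.

As a check, the Euler characteristic is 10 − 16 + 8 = 2, which agrees with 2 − 1 + 1 = 2.

H_0 = Z^2,  H_1 = Z,  H_2 = Z.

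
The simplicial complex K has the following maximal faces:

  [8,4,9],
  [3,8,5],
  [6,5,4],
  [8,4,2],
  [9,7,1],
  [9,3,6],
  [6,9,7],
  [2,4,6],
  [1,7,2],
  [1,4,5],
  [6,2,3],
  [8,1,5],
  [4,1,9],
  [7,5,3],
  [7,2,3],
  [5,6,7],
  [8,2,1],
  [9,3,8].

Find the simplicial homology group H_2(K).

We work with the vertex ordering 1 < 2 < 3 < 4 < 5 < 6 < 7 < 8 < 9. The simplices of K, each written with vertices in increasing order, are:

  0-simplices (9): [1], [2], [3], [4], [5], [6], [7], [8], [9]
  1-simplices (27): (27 of them)
  2-simplices (18): [1,2,7], [1,2,8], [1,4,5], [1,4,9], [1,5,8], [1,7,9], [2,3,6], [2,3,7], [2,4,6], [2,4,8], [3,5,7], [3,5,8], [3,6,9], [3,8,9], [4,5,6], [4,8,9], [5,6,7], [6,7,9]

giving chain groups C_0 ≅ Z^9, C_1 ≅ Z^27, C_2 ≅ Z^18.

The boundary map ∂_1: C_1 → C_0 maps an edge to its endpoints' difference, ∂[p,q] = q − p. For instance
  ∂[5,8] = [8] − [5].
The resulting 9×27 matrix has rank 8, and its Smith normal form has invariant factors (1,1,1,1,1,1,1,1).

The boundary map ∂_2: C_2 → C_1 sends each 2-simplex [p,q,r] to [q,r] − [p,r] + [p,q]. For instance
  ∂[2,4,8] = [4,8] − [2,8] + [2,4],
  ∂[4,8,9] = [8,9] − [4,9] + [4,8].
The resulting 27×18 matrix has rank 18, and its Smith normal form has invariant factors (1,1,1,1,1,1,1,1,1,1,1,1,1,1,1,1,1,2).

Reading off H_k = ker ∂_k / im ∂_{k+1}:

  H_2: rank ker ∂_2 − rank ∂_3 = (18 − 18) − 0 = 0, and there is no ∂_3, so H_2 ≅ 0.

H_2 ≅ 0.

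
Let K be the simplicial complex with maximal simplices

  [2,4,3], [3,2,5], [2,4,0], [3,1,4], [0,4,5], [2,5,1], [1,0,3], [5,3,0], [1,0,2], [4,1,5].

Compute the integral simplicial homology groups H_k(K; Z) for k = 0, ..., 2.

H_0 = Z,  H_1 = Z/2,  H_2 = 0.

K has 6 vertices, 15 edges, 10 triangles.
rank ∂_0 = 0, rank ∂_1 = 5 ⇒ b_0 = 6 − 0 − 5 = 1; all invariant factors of ∂_1 are 1 so no torsion. So H_0 ≅ Z.
rank ∂_1 = 5, rank ∂_2 = 10 ⇒ b_1 = 15 − 5 − 10 = 0; ∂_2 has invariant factor(s) [2] giving torsion. So H_1 ≅ Z/2.
rank ∂_2 = 10, rank ∂_3 = 0 ⇒ b_2 = 10 − 10 − 0 = 0. So H_2 ≅ 0.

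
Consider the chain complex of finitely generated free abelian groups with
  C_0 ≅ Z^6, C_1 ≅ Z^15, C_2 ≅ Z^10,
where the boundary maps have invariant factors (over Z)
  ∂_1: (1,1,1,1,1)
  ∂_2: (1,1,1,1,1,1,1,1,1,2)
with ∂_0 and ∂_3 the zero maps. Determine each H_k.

H_0: b_0 = 6 − 0 − 5 = 1; torsion from ∂_1 factors > 1: none. So H_0 ≅ Z.
H_1: b_1 = 15 − 5 − 10 = 0; torsion from ∂_2 factors > 1: [2]. So H_1 ≅ Z/2.
H_2: b_2 = 10 − 10 − 0 = 0; torsion from ∂_3 factors > 1: none. So H_2 ≅ 0.

H_0 ≅ Z,  H_1 ≅ Z/2,  H_2 = 0.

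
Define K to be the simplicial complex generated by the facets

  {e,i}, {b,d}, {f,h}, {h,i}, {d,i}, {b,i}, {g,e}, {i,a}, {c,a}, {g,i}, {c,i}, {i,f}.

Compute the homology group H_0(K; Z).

H_0 ≅ Z.

Order the vertices as a < b < c < d < e < f < g < h < i. Listing each simplex with vertices in this order, K has dimension 1 with simplices:

  0-simplices (9): a, b, c, d, e, f, g, h, i
  1-simplices (12): ac, ai, bd, bi, ci, di, eg, ei, fh, fi, gi, hi

so the chain groups are C_0 ≅ Z^9, C_1 ≅ Z^12.

∂_1: C_1 → C_0 maps an edge to its endpoints' difference, ∂[p,q] = q − p.
This gives a 9×12 integer matrix of rank 8; reducing to Smith normal form yields diagonal entries (1,1,1,1,1,1,1,1).

From H_k ≅ ker(∂_k) / im(∂_{k+1}) we obtain:

  H_0: rank C_0 − rank ∂_1 = 9 − 8 = 1, and the invariant factors of ∂_1 are all 1, so H_0 = Z.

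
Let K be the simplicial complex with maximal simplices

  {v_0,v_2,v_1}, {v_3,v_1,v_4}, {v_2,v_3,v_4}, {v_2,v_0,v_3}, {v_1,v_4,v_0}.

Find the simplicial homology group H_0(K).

H_0 = Z.

K has 5 vertices, 10 edges, 5 triangles.
rank ∂_0 = 0, rank ∂_1 = 4 ⇒ b_0 = 5 − 0 − 4 = 1; all invariant factors of ∂_1 are 1 so no torsion. So H_0 = Z.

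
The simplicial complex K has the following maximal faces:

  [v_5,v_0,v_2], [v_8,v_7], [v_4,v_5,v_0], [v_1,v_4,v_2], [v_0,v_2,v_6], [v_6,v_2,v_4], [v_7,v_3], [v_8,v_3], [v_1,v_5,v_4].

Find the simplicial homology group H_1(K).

We work with the vertex ordering v_0 < v_1 < v_2 < v_3 < v_4 < v_5 < v_6 < v_7 < v_8. The simplices of K, each written with vertices in increasing order, are:

  0-simplices (9): [v_0], [v_1], [v_2], [v_3], [v_4], [v_5], [v_6], [v_7], [v_8]
  1-simplices (15): (15 of them)
  2-simplices (6): [v_0,v_2,v_5], [v_0,v_2,v_6], [v_0,v_4,v_5], [v_1,v_2,v_4], [v_1,v_4,v_5], [v_2,v_4,v_6]

Hence C_0 ≅ Z^9, C_1 ≅ Z^15, C_2 ≅ Z^6.

The boundary map ∂_1: C_1 → C_0 sends each edge [p,q] (with p < q) to q − p.
This gives a 9×15 integer matrix of rank 7; reducing to Smith normal form yields diagonal entries (1,1,1,1,1,1,1).

The boundary map ∂_2: C_2 → C_1 sends each 2-simplex [p,q,r] to [q,r] − [p,r] + [p,q]. For instance
  ∂[v_1,v_2,v_4] = [v_2,v_4] − [v_1,v_4] + [v_1,v_2],
  ∂[v_0,v_2,v_6] = [v_2,v_6] − [v_0,v_6] + [v_0,v_2].
As a 15×6 matrix over Z this has rank 6, with invariant factors (1,1,1,1,1,1).

Now H_k = ker ∂_k / im ∂_{k+1}, so:

  H_1: rank ker ∂_1 − rank ∂_2 = (15 − 7) − 6 = 2, and the invariant factors of ∂_2 are all 1, so H_1 = Z^2.

H_1 = Z^2.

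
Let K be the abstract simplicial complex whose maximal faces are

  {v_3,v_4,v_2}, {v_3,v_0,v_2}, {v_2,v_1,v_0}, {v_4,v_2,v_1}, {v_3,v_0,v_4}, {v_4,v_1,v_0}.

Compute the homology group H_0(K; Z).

H_0 ≅ Z.

Fix the vertex order v_0 < v_1 < v_2 < v_3 < v_4 and write every simplex with vertices in increasing order. Then dim K = 2 and the simplices of K are:

  0-simplices (5): [v_0], [v_1], [v_2], [v_3], [v_4]
  1-simplices (9): [v_0,v_1], [v_0,v_2], [v_0,v_3], [v_0,v_4], [v_1,v_2], [v_1,v_4], [v_2,v_3], [v_2,v_4], [v_3,v_4]
  2-simplices (6): [v_0,v_1,v_2], [v_0,v_1,v_4], [v_0,v_2,v_3], [v_0,v_3,v_4], [v_1,v_2,v_4], [v_2,v_3,v_4]

so the chain groups are C_0 ≅ Z^5, C_1 ≅ Z^9, C_2 ≅ Z^6.

∂_1: C_1 → C_0 maps an edge to its endpoints' difference, ∂[p,q] = q − p. For instance
  ∂[v_0,v_4] = [v_4] − [v_0].
The resulting 5×9 matrix has rank 4, and its Smith normal form has invariant factors (1,1,1,1).

∂_2: C_2 → C_1 maps a triangle to the signed sum of its edges. For instance
  ∂[v_2,v_3,v_4] = [v_3,v_4] − [v_2,v_4] + [v_2,v_3],
  ∂[v_1,v_2,v_4] = [v_2,v_4] − [v_1,v_4] + [v_1,v_2].
As a 9×6 matrix over Z this has rank 5, with invariant factors (1,1,1,1,1).

Now H_k = ker ∂_k / im ∂_{k+1}, so:

  H_0: rank C_0 − rank ∂_1 = 5 − 4 = 1, and the invariant factors of ∂_1 are all 1, so H_0 ≅ Z.

(K is a triangulation of the 2-sphere S^2.)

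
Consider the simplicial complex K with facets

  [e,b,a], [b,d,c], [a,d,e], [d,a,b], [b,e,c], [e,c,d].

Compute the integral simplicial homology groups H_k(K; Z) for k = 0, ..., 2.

Fix the vertex order a < b < c < d < e and write every simplex with vertices in increasing order. Then dim K = 2 and the simplices of K are:

  0-simplices (5): a, b, c, d, e
  1-simplices (9): ab, ad, ae, bc, bd, be, cd, ce, de
  2-simplices (6): abd, abe, ade, bcd, bce, cde

giving chain groups C_0 ≅ Z^5, C_1 ≅ Z^9, C_2 ≅ Z^6.

The boundary map ∂_1: C_1 → C_0 maps an edge to its endpoints' difference, ∂[p,q] = q − p.
The resulting 5×9 matrix has rank 4, and its Smith normal form has invariant factors (1,1,1,1).

∂_2: C_2 → C_1 acts by ∂[p,q,r] = [q,r] − [p,r] + [p,q]. For instance
  ∂abd = bd − ad + ab,
  ∂ade = de − ae + ad.
The resulting 9×6 matrix has rank 5, and its Smith normal form has invariant factors (1,1,1,1,1).

From H_k ≅ ker(∂_k) / im(∂_{k+1}) we obtain:

  H_0: rank C_0 − rank ∂_1 = 5 − 4 = 1, and the invariant factors of ∂_1 are all 1, so H_0 = Z.
  H_1: rank ker ∂_1 − rank ∂_2 = (9 − 4) − 5 = 0, and the invariant factors of ∂_2 are all 1, so H_1 = 0.
  H_2: rank ker ∂_2 − rank ∂_3 = (6 − 5) − 0 = 1, and there is no ∂_3, so H_2 = Z.

As a check, the Euler characteristic is 5 − 9 + 6 = 2, which agrees with 1 − 0 + 1 = 2.

H_0 ≅ Z,  H_1 = 0,  H_2 ≅ Z.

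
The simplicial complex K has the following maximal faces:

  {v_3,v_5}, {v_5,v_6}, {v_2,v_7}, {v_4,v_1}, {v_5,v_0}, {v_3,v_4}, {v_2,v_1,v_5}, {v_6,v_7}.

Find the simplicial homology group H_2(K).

H_2 ≅ 0.

We work with the vertex ordering v_0 < v_1 < v_2 < v_3 < v_4 < v_5 < v_6 < v_7. The simplices of K, each written with vertices in increasing order, are:

  0-simplices (8): [v_0], [v_1], [v_2], [v_3], [v_4], [v_5], [v_6], [v_7]
  1-simplices (10): [v_0,v_5], [v_1,v_2], [v_1,v_4], [v_1,v_5], [v_2,v_5], [v_2,v_7], [v_3,v_4], [v_3,v_5], [v_5,v_6], [v_6,v_7]
  2-simplices (1): [v_1,v_2,v_5]

giving chain groups C_0 ≅ Z^8, C_1 ≅ Z^10, C_2 ≅ Z^1.

The boundary map ∂_1: C_1 → C_0 sends each edge [p,q] (with p < q) to q − p.
As a 8×10 matrix over Z this has rank 7, with invariant factors (1,1,1,1,1,1,1).

Boundary ∂_2: C_2 → C_1 acts by ∂[p,q,r] = [q,r] − [p,r] + [p,q]. For instance
  ∂[v_1,v_2,v_5] = [v_2,v_5] − [v_1,v_5] + [v_1,v_2].
This gives a 10×1 integer matrix of rank 1; reducing to Smith normal form yields diagonal entries (1).

Computing H_k = (kernel of ∂_k) / (image of ∂_{k+1}):

  H_2: rank ker ∂_2 − rank ∂_3 = (1 − 1) − 0 = 0, and there is no ∂_3, so H_2 ≅ 0.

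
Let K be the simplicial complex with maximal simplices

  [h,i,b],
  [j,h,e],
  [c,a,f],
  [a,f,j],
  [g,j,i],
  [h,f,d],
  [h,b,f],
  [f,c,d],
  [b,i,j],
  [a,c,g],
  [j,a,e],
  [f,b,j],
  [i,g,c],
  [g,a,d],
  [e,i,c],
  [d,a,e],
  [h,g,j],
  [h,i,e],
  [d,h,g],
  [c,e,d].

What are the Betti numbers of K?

b_0 = 1, b_1 = 1, b_2 = 0.

We work with the vertex ordering a < b < c < d < e < f < g < h < i < j. The simplices of K, each written with vertices in increasing order, are:

  0-simplices (10): a, b, c, d, e, f, g, h, i, j
  1-simplices (30): ac, ad, ae, af, ag, aj, bf, bh, bi, bj, cd, ce, cf, cg, ci, de, df, dg, dh, eh, ei, ej, fh, fj, gh, gi, gj, hi, hj, ij
  2-simplices (20): acf, acg, ade, adg, aej, afj, bfh, bfj, bhi, bij, cde, cdf, cei, cgi, dfh, dgh, ehi, ehj, ghj, gij

so the chain groups are C_0 ≅ Z^10, C_1 ≅ Z^30, C_2 ≅ Z^20.

∂_1: C_1 → C_0 maps an edge to its endpoints' difference, ∂[p,q] = q − p.
The 10×30 boundary matrix has rank 9 and Smith normal form diag(1,1,1,1,1,1,1,1,1).

Boundary ∂_2: C_2 → C_1 acts by ∂[p,q,r] = [q,r] − [p,r] + [p,q]. For instance
  ∂cde = de − ce + cd,
  ∂adg = dg − ag + ad.
As a 30×20 matrix over Z this has rank 20, with invariant factors (1,1,1,1,1,1,1,1,1,1,1,1,1,1,1,1,1,1,1,2).

Computing H_k = (kernel of ∂_k) / (image of ∂_{k+1}):

  H_0: rank C_0 − rank ∂_1 = 10 − 9 = 1, and the invariant factors of ∂_1 are all 1, so H_0 ≅ Z.
  H_1: rank ker ∂_1 − rank ∂_2 = (30 − 9) − 20 = 1, and ∂_2 has invariant factor 2 > 1, so H_1 ≅ Z ⊕ Z/2Z.
  H_2: rank ker ∂_2 − rank ∂_3 = (20 − 20) − 0 = 0, and there is no ∂_3, so H_2 ≅ 0.

Hence the Betti numbers are b_0 = 1, b_1 = 1, b_2 = 0.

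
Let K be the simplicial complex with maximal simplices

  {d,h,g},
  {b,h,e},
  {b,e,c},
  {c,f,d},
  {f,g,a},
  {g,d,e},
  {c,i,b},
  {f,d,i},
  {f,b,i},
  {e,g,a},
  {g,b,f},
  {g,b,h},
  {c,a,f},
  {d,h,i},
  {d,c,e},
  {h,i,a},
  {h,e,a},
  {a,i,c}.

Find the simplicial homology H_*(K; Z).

H_0 = Z,  H_1 = Z × Z/2,  H_2 = 0.

Fix the vertex order a < b < c < d < e < f < g < h < i and write every simplex with vertices in increasing order. Then dim K = 2 and the simplices of K are:

  0-simplices (9): a, b, c, d, e, f, g, h, i
  1-simplices (27): ac, ae, af, ag, ah, ai, bc, be, bf, bg, bh, bi, cd, ce, cf, ci, de, df, dg, dh, di, eg, eh, fg, fi, gh, hi
  2-simplices (18): acf, aci, aeg, aeh, afg, ahi, bce, bci, beh, bfg, bfi, bgh, cde, cdf, deg, dfi, dgh, dhi

Hence C_0 ≅ Z^9, C_1 ≅ Z^27, C_2 ≅ Z^18.

∂_1: C_1 → C_0 maps an edge to its endpoints' difference, ∂[p,q] = q − p. For instance
  ∂dg = g − d.
The 9×27 boundary matrix has rank 8 and Smith normal form diag(1,1,1,1,1,1,1,1).

∂_2: C_2 → C_1 sends each 2-simplex [p,q,r] to [q,r] − [p,r] + [p,q]. For instance
  ∂acf = cf − af + ac,
  ∂beh = eh − bh + be.
The 27×18 boundary matrix has rank 18 and Smith normal form diag(1,1,1,1,1,1,1,1,1,1,1,1,1,1,1,1,1,2).

Now H_k = ker ∂_k / im ∂_{k+1}, so:

  H_0: rank C_0 − rank ∂_1 = 9 − 8 = 1, and the invariant factors of ∂_1 are all 1, so H_0 = Z.
  H_1: rank ker ∂_1 − rank ∂_2 = (27 − 8) − 18 = 1, and ∂_2 has invariant factor 2 > 1, so H_1 = Z × Z/2.
  H_2: rank ker ∂_2 − rank ∂_3 = (18 − 18) − 0 = 0, and there is no ∂_3, so H_2 = 0.

As a check, the Euler characteristic is 9 − 27 + 18 = 0, which agrees with 1 − 1 + 0 = 0.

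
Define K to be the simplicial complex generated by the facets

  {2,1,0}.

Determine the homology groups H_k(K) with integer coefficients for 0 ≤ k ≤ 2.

Take the total order 0 < 1 < 2 on the vertex set. Then K (dimension 2) consists of the simplices:

  0-simplices (3): [0], [1], [2]
  1-simplices (3): [0,1], [0,2], [1,2]
  2-simplices (1): [0,1,2]

giving chain groups C_0 ≅ Z^3, C_1 ≅ Z^3, C_2 ≅ Z^1.

Boundary ∂_1: C_1 → C_0 maps an edge to its endpoints' difference, ∂[p,q] = q − p. For instance
  ∂[1,2] = [2] − [1].
The resulting 3×3 matrix has rank 2, and its Smith normal form has invariant factors (1,1).

Boundary ∂_2: C_2 → C_1 acts by ∂[p,q,r] = [q,r] − [p,r] + [p,q]. For instance
  ∂[0,1,2] = [1,2] − [0,2] + [0,1].
This gives a 3×1 integer matrix of rank 1; reducing to Smith normal form yields diagonal entries (1).

Computing H_k = (kernel of ∂_k) / (image of ∂_{k+1}):

  H_0: rank C_0 − rank ∂_1 = 3 − 2 = 1, and the invariant factors of ∂_1 are all 1, so H_0 ≅ Z.
  H_1: rank ker ∂_1 − rank ∂_2 = (3 − 2) − 1 = 0, and the invariant factors of ∂_2 are all 1, so H_1 ≅ 0.
  H_2: rank ker ∂_2 − rank ∂_3 = (1 − 1) − 0 = 0, and there is no ∂_3, so H_2 ≅ 0.

H_0 = Z,  H_1 = 0,  H_2 = 0.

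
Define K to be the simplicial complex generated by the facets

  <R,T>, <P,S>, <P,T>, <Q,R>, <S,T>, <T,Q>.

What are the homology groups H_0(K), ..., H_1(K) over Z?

We work with the vertex ordering P < Q < R < S < T. The simplices of K, each written with vertices in increasing order, are:

  0-simplices (5): P, Q, R, S, T
  1-simplices (6): PS, PT, QR, QT, RT, ST

so the chain groups are C_0 ≅ Z^5, C_1 ≅ Z^6.

Boundary ∂_1: C_1 → C_0 maps an edge to its endpoints' difference, ∂[p,q] = q − p. For instance
  ∂QR = R − Q.
The resulting 5×6 matrix has rank 4, and its Smith normal form has invariant factors (1,1,1,1).

From H_k ≅ ker(∂_k) / im(∂_{k+1}) we obtain:

  H_0: rank C_0 − rank ∂_1 = 5 − 4 = 1, and the invariant factors of ∂_1 are all 1, so H_0 ≅ Z.
  H_1: rank ker ∂_1 − rank ∂_2 = (6 − 4) − 0 = 2, and there is no ∂_2, so H_1 ≅ Z^2.

As a check, the Euler characteristic is 5 − 6 = -1, which agrees with 1 − 2 = -1.
(K is a triangulation of a wedge of 2 circles.)

H_0 = Z,  H_1 = Z^2.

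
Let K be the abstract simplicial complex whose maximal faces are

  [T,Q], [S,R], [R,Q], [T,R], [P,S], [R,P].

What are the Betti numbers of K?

Order the vertices as P < Q < R < S < T. Listing each simplex with vertices in this order, K has dimension 1 with simplices:

  0-simplices (5): P, Q, R, S, T
  1-simplices (6): PR, PS, QR, QT, RS, RT

Hence C_0 ≅ Z^5, C_1 ≅ Z^6.

Boundary ∂_1: C_1 → C_0 sends each edge [p,q] (with p < q) to q − p. For instance
  ∂QR = R − Q.
This gives a 5×6 integer matrix of rank 4; reducing to Smith normal form yields diagonal entries (1,1,1,1).

Computing H_k = (kernel of ∂_k) / (image of ∂_{k+1}):

  H_0: rank C_0 − rank ∂_1 = 5 − 4 = 1, and the invariant factors of ∂_1 are all 1, so H_0 ≅ Z.
  H_1: rank ker ∂_1 − rank ∂_2 = (6 − 4) − 0 = 2, and there is no ∂_2, so H_1 ≅ Z^2.

(K is a triangulation of a wedge of 2 circles.)

Hence the Betti numbers are b_0 = 1, b_1 = 2.

b_0 = 1, b_1 = 2.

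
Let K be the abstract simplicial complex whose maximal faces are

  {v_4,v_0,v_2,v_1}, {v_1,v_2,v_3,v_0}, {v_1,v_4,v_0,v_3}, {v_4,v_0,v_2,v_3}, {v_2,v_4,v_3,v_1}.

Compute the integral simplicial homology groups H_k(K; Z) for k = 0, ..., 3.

H_0 ≅ Z,  H_1 = 0,  H_2 = 0,  H_3 ≅ Z.

Take the total order v_0 < v_1 < v_2 < v_3 < v_4 on the vertex set. Then K (dimension 3) consists of the simplices:

  0-simplices (5): [v_0], [v_1], [v_2], [v_3], [v_4]
  1-simplices (10): [v_0,v_1], [v_0,v_2], [v_0,v_3], [v_0,v_4], [v_1,v_2], [v_1,v_3], [v_1,v_4], [v_2,v_3], [v_2,v_4], [v_3,v_4]
  2-simplices (10): [v_0,v_1,v_2], [v_0,v_1,v_3], [v_0,v_1,v_4], [v_0,v_2,v_3], [v_0,v_2,v_4], [v_0,v_3,v_4], [v_1,v_2,v_3], [v_1,v_2,v_4], [v_1,v_3,v_4], [v_2,v_3,v_4]
  3-simplices (5): [v_0,v_1,v_2,v_3], [v_0,v_1,v_2,v_4], [v_0,v_1,v_3,v_4], [v_0,v_2,v_3,v_4], [v_1,v_2,v_3,v_4]

so the chain groups are C_0 ≅ Z^5, C_1 ≅ Z^10, C_2 ≅ Z^10, C_3 ≅ Z^5.

The boundary map ∂_1: C_1 → C_0 maps an edge to its endpoints' difference, ∂[p,q] = q − p.
As a 5×10 matrix over Z this has rank 4, with invariant factors (1,1,1,1).

The boundary map ∂_2: C_2 → C_1 sends each 2-simplex [p,q,r] to [q,r] − [p,r] + [p,q]. For instance
  ∂[v_0,v_2,v_3] = [v_2,v_3] − [v_0,v_3] + [v_0,v_2],
  ∂[v_1,v_2,v_4] = [v_2,v_4] − [v_1,v_4] + [v_1,v_2].
As a 10×10 matrix over Z this has rank 6, with invariant factors (1,1,1,1,1,1).

Boundary ∂_3: C_3 → C_2 sends each 3-simplex σ to the alternating sum Σ_i (−1)^i (σ with its i-th vertex removed). For instance
  ∂[v_0,v_1,v_3,v_4] = [v_1,v_3,v_4] − [v_0,v_3,v_4] + [v_0,v_1,v_4] − [v_0,v_1,v_3],
  ∂[v_0,v_1,v_2,v_3] = [v_1,v_2,v_3] − [v_0,v_2,v_3] + [v_0,v_1,v_3] − [v_0,v_1,v_2].
The resulting 10×5 matrix has rank 4, and its Smith normal form has invariant factors (1,1,1,1).

Computing H_k = (kernel of ∂_k) / (image of ∂_{k+1}):

  H_0: rank C_0 − rank ∂_1 = 5 − 4 = 1, and the invariant factors of ∂_1 are all 1, so H_0 = Z.
  H_1: rank ker ∂_1 − rank ∂_2 = (10 − 4) − 6 = 0, and the invariant factors of ∂_2 are all 1, so H_1 = 0.
  H_2: rank ker ∂_2 − rank ∂_3 = (10 − 6) − 4 = 0, and the invariant factors of ∂_3 are all 1, so H_2 = 0.
  H_3: rank ker ∂_3 − rank ∂_4 = (5 − 4) − 0 = 1, and there is no ∂_4, so H_3 = Z.

As a check, the Euler characteristic is 5 − 10 + 10 − 5 = 0, which agrees with 1 − 0 + 0 − 1 = 0.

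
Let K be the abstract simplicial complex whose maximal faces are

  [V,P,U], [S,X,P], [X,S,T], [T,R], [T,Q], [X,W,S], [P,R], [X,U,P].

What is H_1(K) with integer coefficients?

H_1 ≅ Z.

Order the vertices as P < Q < R < S < T < U < V < W < X. Listing each simplex with vertices in this order, K has dimension 2 with simplices:

  0-simplices (9): P, Q, R, S, T, U, V, W, X
  1-simplices (14): PR, PS, PU, PV, PX, QT, RT, ST, SW, SX, TX, UV, UX, WX
  2-simplices (5): PSX, PUV, PUX, STX, SWX

so the chain groups are C_0 ≅ Z^9, C_1 ≅ Z^14, C_2 ≅ Z^5.

Boundary ∂_1: C_1 → C_0 sends each edge [p,q] (with p < q) to q − p. For instance
  ∂PU = U − P.
The 9×14 boundary matrix has rank 8 and Smith normal form diag(1,1,1,1,1,1,1,1).

∂_2: C_2 → C_1 sends each 2-simplex [p,q,r] to [q,r] − [p,r] + [p,q]. For instance
  ∂STX = TX − SX + ST,
  ∂PUV = UV − PV + PU.
The resulting 14×5 matrix has rank 5, and its Smith normal form has invariant factors (1,1,1,1,1).

Computing H_k = (kernel of ∂_k) / (image of ∂_{k+1}):

  H_1: rank ker ∂_1 − rank ∂_2 = (14 − 8) − 5 = 1, and the invariant factors of ∂_2 are all 1, so H_1 = Z.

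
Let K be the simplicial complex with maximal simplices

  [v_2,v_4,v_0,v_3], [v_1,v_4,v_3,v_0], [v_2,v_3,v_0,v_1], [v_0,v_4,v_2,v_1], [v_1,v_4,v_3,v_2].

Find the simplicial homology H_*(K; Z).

H_0 = Z,  H_1 = 0,  H_2 = 0,  H_3 = Z.

Take the total order v_0 < v_1 < v_2 < v_3 < v_4 on the vertex set. Then K (dimension 3) consists of the simplices:

  0-simplices (5): [v_0], [v_1], [v_2], [v_3], [v_4]
  1-simplices (10): [v_0,v_1], [v_0,v_2], [v_0,v_3], [v_0,v_4], [v_1,v_2], [v_1,v_3], [v_1,v_4], [v_2,v_3], [v_2,v_4], [v_3,v_4]
  2-simplices (10): [v_0,v_1,v_2], [v_0,v_1,v_3], [v_0,v_1,v_4], [v_0,v_2,v_3], [v_0,v_2,v_4], [v_0,v_3,v_4], [v_1,v_2,v_3], [v_1,v_2,v_4], [v_1,v_3,v_4], [v_2,v_3,v_4]
  3-simplices (5): [v_0,v_1,v_2,v_3], [v_0,v_1,v_2,v_4], [v_0,v_1,v_3,v_4], [v_0,v_2,v_3,v_4], [v_1,v_2,v_3,v_4]

Hence C_0 ≅ Z^5, C_1 ≅ Z^10, C_2 ≅ Z^10, C_3 ≅ Z^5.

∂_1: C_1 → C_0 sends each edge [p,q] (with p < q) to q − p. For instance
  ∂[v_0,v_1] = [v_1] − [v_0].
The resulting 5×10 matrix has rank 4, and its Smith normal form has invariant factors (1,1,1,1).

The boundary map ∂_2: C_2 → C_1 sends each 2-simplex [p,q,r] to [q,r] − [p,r] + [p,q]. For instance
  ∂[v_0,v_2,v_3] = [v_2,v_3] − [v_0,v_3] + [v_0,v_2],
  ∂[v_2,v_3,v_4] = [v_3,v_4] − [v_2,v_4] + [v_2,v_3].
The 10×10 boundary matrix has rank 6 and Smith normal form diag(1,1,1,1,1,1).

The boundary map ∂_3: C_3 → C_2 sends each 3-simplex σ to the alternating sum Σ_i (−1)^i (σ with its i-th vertex removed). For instance
  ∂[v_1,v_2,v_3,v_4] = [v_2,v_3,v_4] − [v_1,v_3,v_4] + [v_1,v_2,v_4] − [v_1,v_2,v_3],
  ∂[v_0,v_2,v_3,v_4] = [v_2,v_3,v_4] − [v_0,v_3,v_4] + [v_0,v_2,v_4] − [v_0,v_2,v_3].
The resulting 10×5 matrix has rank 4, and its Smith normal form has invariant factors (1,1,1,1).

Reading off H_k = ker ∂_k / im ∂_{k+1}:

  H_0: rank C_0 − rank ∂_1 = 5 − 4 = 1, and the invariant factors of ∂_1 are all 1, so H_0 ≅ Z.
  H_1: rank ker ∂_1 − rank ∂_2 = (10 − 4) − 6 = 0, and the invariant factors of ∂_2 are all 1, so H_1 ≅ 0.
  H_2: rank ker ∂_2 − rank ∂_3 = (10 − 6) − 4 = 0, and the invariant factors of ∂_3 are all 1, so H_2 ≅ 0.
  H_3: rank ker ∂_3 − rank ∂_4 = (5 − 4) − 0 = 1, and there is no ∂_4, so H_3 ≅ Z.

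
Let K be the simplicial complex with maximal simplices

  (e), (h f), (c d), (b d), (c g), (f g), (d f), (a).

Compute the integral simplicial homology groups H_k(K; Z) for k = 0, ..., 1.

H_0 = Z^3,  H_1 = Z.

We work with the vertex ordering a < b < c < d < e < f < g < h. The simplices of K, each written with vertices in increasing order, are:

  0-simplices (8): a, b, c, d, e, f, g, h
  1-simplices (6): bd, cd, cg, df, fg, fh

giving chain groups C_0 ≅ Z^8, C_1 ≅ Z^6.

∂_1: C_1 → C_0 maps an edge to its endpoints' difference, ∂[p,q] = q − p. For instance
  ∂cg = g − c.
As a 8×6 matrix over Z this has rank 5, with invariant factors (1,1,1,1,1).

Now H_k = ker ∂_k / im ∂_{k+1}, so:

  H_0: rank C_0 − rank ∂_1 = 8 − 5 = 3, and the invariant factors of ∂_1 are all 1, so H_0 = Z^3.
  H_1: rank ker ∂_1 − rank ∂_2 = (6 − 5) − 0 = 1, and there is no ∂_2, so H_1 = Z.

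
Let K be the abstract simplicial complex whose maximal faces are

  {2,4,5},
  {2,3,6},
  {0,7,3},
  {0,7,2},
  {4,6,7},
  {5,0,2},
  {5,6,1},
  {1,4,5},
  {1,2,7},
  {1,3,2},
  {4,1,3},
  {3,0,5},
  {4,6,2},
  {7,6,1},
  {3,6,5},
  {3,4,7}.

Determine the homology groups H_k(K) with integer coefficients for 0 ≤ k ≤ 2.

H_0 = Z,  H_1 = Z^2,  H_2 = Z.

Order the vertices as 0 < 1 < 2 < 3 < 4 < 5 < 6 < 7. Listing each simplex with vertices in this order, K has dimension 2 with simplices:

  0-simplices (8): [0], [1], [2], [3], [4], [5], [6], [7]
  1-simplices (24): (24 of them)
  2-simplices (16): [0,2,5], [0,2,7], [0,3,5], [0,3,7], [1,2,3], [1,2,7], [1,3,4], [1,4,5], [1,5,6], [1,6,7], [2,3,6], [2,4,5], [2,4,6], [3,4,7], [3,5,6], [4,6,7]

giving chain groups C_0 ≅ Z^8, C_1 ≅ Z^24, C_2 ≅ Z^16.

Boundary ∂_1: C_1 → C_0 maps an edge to its endpoints' difference, ∂[p,q] = q − p.
This gives a 8×24 integer matrix of rank 7; reducing to Smith normal form yields diagonal entries (1,1,1,1,1,1,1).

Boundary ∂_2: C_2 → C_1 sends each 2-simplex [p,q,r] to [q,r] − [p,r] + [p,q]. For instance
  ∂[1,6,7] = [6,7] − [1,7] + [1,6],
  ∂[1,2,3] = [2,3] − [1,3] + [1,2].
This gives a 24×16 integer matrix of rank 15; reducing to Smith normal form yields diagonal entries (1,1,1,1,1,1,1,1,1,1,1,1,1,1,1).

From H_k ≅ ker(∂_k) / im(∂_{k+1}) we obtain:

  H_0: rank C_0 − rank ∂_1 = 8 − 7 = 1, and the invariant factors of ∂_1 are all 1, so H_0 ≅ Z.
  H_1: rank ker ∂_1 − rank ∂_2 = (24 − 7) − 15 = 2, and the invariant factors of ∂_2 are all 1, so H_1 ≅ Z^2.
  H_2: rank ker ∂_2 − rank ∂_3 = (16 − 15) − 0 = 1, and there is no ∂_3, so H_2 ≅ Z.

As a check, the Euler characteristic is 8 − 24 + 16 = 0, which agrees with 1 − 2 + 1 = 0.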